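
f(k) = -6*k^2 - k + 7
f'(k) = -12*k - 1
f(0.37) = 5.81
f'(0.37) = -5.44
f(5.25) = -163.62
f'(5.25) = -64.00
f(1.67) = -11.40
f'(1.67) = -21.04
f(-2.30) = -22.44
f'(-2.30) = 26.60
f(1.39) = -5.98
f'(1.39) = -17.68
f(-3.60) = -67.16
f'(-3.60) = 42.20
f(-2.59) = -30.66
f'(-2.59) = 30.08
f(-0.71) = 4.69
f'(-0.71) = 7.52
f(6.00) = -215.00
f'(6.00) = -73.00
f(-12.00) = -845.00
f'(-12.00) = 143.00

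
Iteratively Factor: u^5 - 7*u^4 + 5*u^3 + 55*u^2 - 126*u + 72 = (u - 1)*(u^4 - 6*u^3 - u^2 + 54*u - 72) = (u - 4)*(u - 1)*(u^3 - 2*u^2 - 9*u + 18) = (u - 4)*(u - 1)*(u + 3)*(u^2 - 5*u + 6) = (u - 4)*(u - 2)*(u - 1)*(u + 3)*(u - 3)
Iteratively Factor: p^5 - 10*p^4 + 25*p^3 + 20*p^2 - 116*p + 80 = (p + 2)*(p^4 - 12*p^3 + 49*p^2 - 78*p + 40) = (p - 5)*(p + 2)*(p^3 - 7*p^2 + 14*p - 8) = (p - 5)*(p - 1)*(p + 2)*(p^2 - 6*p + 8) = (p - 5)*(p - 4)*(p - 1)*(p + 2)*(p - 2)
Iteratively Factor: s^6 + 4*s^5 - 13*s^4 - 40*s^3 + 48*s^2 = (s + 4)*(s^5 - 13*s^3 + 12*s^2) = s*(s + 4)*(s^4 - 13*s^2 + 12*s) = s^2*(s + 4)*(s^3 - 13*s + 12) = s^2*(s - 1)*(s + 4)*(s^2 + s - 12) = s^2*(s - 1)*(s + 4)^2*(s - 3)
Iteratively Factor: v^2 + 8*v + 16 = (v + 4)*(v + 4)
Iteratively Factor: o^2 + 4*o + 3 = (o + 3)*(o + 1)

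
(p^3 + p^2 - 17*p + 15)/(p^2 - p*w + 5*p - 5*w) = (p^2 - 4*p + 3)/(p - w)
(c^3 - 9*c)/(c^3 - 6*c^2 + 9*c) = (c + 3)/(c - 3)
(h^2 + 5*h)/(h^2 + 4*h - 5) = h/(h - 1)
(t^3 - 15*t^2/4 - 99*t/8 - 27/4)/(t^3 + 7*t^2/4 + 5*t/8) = (8*t^3 - 30*t^2 - 99*t - 54)/(t*(8*t^2 + 14*t + 5))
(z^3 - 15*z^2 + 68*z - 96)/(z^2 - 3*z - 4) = (z^2 - 11*z + 24)/(z + 1)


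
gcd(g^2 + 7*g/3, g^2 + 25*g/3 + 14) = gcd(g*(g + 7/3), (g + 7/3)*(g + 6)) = g + 7/3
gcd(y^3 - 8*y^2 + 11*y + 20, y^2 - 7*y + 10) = y - 5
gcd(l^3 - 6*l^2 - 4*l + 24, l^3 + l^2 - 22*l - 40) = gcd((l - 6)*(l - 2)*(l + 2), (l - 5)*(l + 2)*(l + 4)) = l + 2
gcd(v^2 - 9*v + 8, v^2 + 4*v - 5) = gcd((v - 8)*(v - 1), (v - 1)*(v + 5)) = v - 1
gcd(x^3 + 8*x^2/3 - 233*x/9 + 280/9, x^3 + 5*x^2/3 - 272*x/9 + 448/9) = x^2 + 13*x/3 - 56/3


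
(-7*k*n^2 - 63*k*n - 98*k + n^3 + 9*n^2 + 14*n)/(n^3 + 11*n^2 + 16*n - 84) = (-7*k*n - 14*k + n^2 + 2*n)/(n^2 + 4*n - 12)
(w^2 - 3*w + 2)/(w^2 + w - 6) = (w - 1)/(w + 3)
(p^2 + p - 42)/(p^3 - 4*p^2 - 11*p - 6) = (p + 7)/(p^2 + 2*p + 1)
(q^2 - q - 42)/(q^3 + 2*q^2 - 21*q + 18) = (q - 7)/(q^2 - 4*q + 3)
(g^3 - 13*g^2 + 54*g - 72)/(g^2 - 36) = (g^2 - 7*g + 12)/(g + 6)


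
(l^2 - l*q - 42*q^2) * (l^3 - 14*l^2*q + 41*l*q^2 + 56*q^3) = l^5 - 15*l^4*q + 13*l^3*q^2 + 603*l^2*q^3 - 1778*l*q^4 - 2352*q^5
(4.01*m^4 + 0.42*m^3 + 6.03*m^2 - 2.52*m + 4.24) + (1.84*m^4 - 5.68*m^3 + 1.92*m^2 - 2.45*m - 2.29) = 5.85*m^4 - 5.26*m^3 + 7.95*m^2 - 4.97*m + 1.95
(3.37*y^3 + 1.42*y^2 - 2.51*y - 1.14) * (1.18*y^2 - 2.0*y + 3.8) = 3.9766*y^5 - 5.0644*y^4 + 7.0042*y^3 + 9.0708*y^2 - 7.258*y - 4.332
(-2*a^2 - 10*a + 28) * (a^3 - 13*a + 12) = -2*a^5 - 10*a^4 + 54*a^3 + 106*a^2 - 484*a + 336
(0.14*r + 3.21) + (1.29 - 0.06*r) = 0.08*r + 4.5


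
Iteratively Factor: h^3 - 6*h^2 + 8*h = (h - 2)*(h^2 - 4*h) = h*(h - 2)*(h - 4)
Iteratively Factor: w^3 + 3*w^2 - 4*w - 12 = (w - 2)*(w^2 + 5*w + 6) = (w - 2)*(w + 3)*(w + 2)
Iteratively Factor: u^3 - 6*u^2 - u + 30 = (u - 5)*(u^2 - u - 6) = (u - 5)*(u + 2)*(u - 3)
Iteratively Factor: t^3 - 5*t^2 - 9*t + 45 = (t + 3)*(t^2 - 8*t + 15) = (t - 3)*(t + 3)*(t - 5)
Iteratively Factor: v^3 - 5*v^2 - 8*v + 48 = (v + 3)*(v^2 - 8*v + 16) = (v - 4)*(v + 3)*(v - 4)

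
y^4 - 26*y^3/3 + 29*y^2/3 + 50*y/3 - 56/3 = (y - 7)*(y - 2)*(y - 1)*(y + 4/3)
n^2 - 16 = (n - 4)*(n + 4)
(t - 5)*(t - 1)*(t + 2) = t^3 - 4*t^2 - 7*t + 10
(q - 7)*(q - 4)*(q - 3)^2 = q^4 - 17*q^3 + 103*q^2 - 267*q + 252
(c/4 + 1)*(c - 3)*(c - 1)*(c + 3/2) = c^4/4 + 3*c^3/8 - 13*c^2/4 - 15*c/8 + 9/2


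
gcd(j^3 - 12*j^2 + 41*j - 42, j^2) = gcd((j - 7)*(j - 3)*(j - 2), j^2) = 1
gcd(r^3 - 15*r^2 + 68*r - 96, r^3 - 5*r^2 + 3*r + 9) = r - 3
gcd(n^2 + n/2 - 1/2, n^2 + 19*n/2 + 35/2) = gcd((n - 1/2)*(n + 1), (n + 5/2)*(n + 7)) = 1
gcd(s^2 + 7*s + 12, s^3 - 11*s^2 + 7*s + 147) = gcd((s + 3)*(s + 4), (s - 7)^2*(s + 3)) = s + 3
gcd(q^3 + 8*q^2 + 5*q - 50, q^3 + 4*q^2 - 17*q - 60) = q + 5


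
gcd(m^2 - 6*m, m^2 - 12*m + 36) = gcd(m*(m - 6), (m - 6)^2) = m - 6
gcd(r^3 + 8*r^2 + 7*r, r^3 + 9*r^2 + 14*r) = r^2 + 7*r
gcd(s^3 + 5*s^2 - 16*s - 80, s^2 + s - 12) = s + 4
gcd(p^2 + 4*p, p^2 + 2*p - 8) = p + 4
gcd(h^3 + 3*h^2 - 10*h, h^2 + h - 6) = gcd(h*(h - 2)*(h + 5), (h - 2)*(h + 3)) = h - 2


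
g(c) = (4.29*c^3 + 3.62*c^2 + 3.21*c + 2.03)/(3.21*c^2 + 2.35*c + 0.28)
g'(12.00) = 1.33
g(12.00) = 16.25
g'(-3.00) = 1.26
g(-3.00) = -4.11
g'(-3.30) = 1.27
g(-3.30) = -4.49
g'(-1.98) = 1.19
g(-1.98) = -2.85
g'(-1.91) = 1.18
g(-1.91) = -2.77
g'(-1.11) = 1.47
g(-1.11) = -1.81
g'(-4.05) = 1.29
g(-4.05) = -5.45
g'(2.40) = 1.20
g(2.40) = 3.68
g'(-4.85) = 1.31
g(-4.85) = -6.49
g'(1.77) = 1.09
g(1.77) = 2.96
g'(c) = (-6.42*c - 2.35)*(4.29*c^3 + 3.62*c^2 + 3.21*c + 2.03)/(3.21*c^2 + 2.35*c + 0.28)^2 + (12.87*c^2 + 7.24*c + 3.21)/(3.21*c^2 + 2.35*c + 0.28) = (13.7709*c^4 + 20.163*c^3 + 1.8065*c^2 - 11.0054*c - 3.8717)/(10.3041*c^4 + 15.087*c^3 + 7.3201*c^2 + 1.316*c + 0.0784)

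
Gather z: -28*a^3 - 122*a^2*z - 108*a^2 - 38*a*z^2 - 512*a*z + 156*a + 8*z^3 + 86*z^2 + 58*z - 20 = -28*a^3 - 108*a^2 + 156*a + 8*z^3 + z^2*(86 - 38*a) + z*(-122*a^2 - 512*a + 58) - 20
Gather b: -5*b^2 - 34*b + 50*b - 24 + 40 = -5*b^2 + 16*b + 16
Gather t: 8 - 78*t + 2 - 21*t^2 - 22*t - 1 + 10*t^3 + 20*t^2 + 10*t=10*t^3 - t^2 - 90*t + 9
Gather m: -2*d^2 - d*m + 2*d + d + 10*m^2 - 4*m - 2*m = -2*d^2 + 3*d + 10*m^2 + m*(-d - 6)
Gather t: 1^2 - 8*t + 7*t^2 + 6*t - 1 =7*t^2 - 2*t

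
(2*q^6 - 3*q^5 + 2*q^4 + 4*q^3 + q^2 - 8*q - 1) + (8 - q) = 2*q^6 - 3*q^5 + 2*q^4 + 4*q^3 + q^2 - 9*q + 7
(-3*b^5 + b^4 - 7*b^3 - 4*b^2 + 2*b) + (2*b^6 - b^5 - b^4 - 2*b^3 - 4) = 2*b^6 - 4*b^5 - 9*b^3 - 4*b^2 + 2*b - 4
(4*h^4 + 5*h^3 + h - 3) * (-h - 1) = -4*h^5 - 9*h^4 - 5*h^3 - h^2 + 2*h + 3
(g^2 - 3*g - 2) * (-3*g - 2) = -3*g^3 + 7*g^2 + 12*g + 4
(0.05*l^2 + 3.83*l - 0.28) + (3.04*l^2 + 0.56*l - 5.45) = 3.09*l^2 + 4.39*l - 5.73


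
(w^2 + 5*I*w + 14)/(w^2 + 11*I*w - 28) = (w - 2*I)/(w + 4*I)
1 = 1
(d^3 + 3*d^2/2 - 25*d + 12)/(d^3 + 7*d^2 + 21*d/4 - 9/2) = 2*(d - 4)/(2*d + 3)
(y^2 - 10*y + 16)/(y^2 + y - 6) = (y - 8)/(y + 3)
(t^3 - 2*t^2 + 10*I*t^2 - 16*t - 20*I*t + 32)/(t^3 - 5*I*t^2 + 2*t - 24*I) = (t^2 + t*(-2 + 8*I) - 16*I)/(t^2 - 7*I*t - 12)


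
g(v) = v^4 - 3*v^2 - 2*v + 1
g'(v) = 4*v^3 - 6*v - 2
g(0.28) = 0.21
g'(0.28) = -3.59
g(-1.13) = 1.06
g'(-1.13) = -0.99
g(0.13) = 0.69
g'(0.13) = -2.77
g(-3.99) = 214.67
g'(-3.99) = -232.14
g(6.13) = 1288.03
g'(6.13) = 882.61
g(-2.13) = 12.23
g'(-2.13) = -27.87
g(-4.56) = 380.11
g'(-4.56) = -353.92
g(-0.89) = 1.03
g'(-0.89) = 0.52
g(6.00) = 1177.00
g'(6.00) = 826.00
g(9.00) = 6301.00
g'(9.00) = 2860.00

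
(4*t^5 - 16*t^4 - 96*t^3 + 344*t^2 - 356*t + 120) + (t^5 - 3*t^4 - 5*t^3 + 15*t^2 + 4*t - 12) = 5*t^5 - 19*t^4 - 101*t^3 + 359*t^2 - 352*t + 108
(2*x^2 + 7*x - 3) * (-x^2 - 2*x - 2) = -2*x^4 - 11*x^3 - 15*x^2 - 8*x + 6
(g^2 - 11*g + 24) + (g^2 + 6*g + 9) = 2*g^2 - 5*g + 33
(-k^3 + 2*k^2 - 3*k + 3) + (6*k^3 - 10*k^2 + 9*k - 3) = 5*k^3 - 8*k^2 + 6*k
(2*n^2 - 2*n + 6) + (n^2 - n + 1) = 3*n^2 - 3*n + 7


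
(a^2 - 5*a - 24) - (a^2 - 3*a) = -2*a - 24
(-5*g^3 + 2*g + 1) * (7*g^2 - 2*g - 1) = -35*g^5 + 10*g^4 + 19*g^3 + 3*g^2 - 4*g - 1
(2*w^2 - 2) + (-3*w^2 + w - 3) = -w^2 + w - 5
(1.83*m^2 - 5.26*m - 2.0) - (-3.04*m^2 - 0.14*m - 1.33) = 4.87*m^2 - 5.12*m - 0.67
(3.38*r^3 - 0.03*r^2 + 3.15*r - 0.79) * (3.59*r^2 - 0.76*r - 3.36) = 12.1342*r^5 - 2.6765*r^4 - 0.0255000000000011*r^3 - 5.1293*r^2 - 9.9836*r + 2.6544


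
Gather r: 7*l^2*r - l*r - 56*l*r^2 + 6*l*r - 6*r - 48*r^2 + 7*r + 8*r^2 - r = r^2*(-56*l - 40) + r*(7*l^2 + 5*l)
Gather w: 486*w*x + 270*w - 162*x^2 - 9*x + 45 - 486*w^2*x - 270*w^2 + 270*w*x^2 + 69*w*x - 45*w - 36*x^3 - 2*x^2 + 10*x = w^2*(-486*x - 270) + w*(270*x^2 + 555*x + 225) - 36*x^3 - 164*x^2 + x + 45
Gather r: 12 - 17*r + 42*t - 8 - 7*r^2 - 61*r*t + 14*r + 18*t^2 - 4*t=-7*r^2 + r*(-61*t - 3) + 18*t^2 + 38*t + 4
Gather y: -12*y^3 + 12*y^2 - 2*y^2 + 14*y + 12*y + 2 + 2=-12*y^3 + 10*y^2 + 26*y + 4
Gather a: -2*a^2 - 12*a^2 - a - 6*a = -14*a^2 - 7*a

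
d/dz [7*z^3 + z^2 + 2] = z*(21*z + 2)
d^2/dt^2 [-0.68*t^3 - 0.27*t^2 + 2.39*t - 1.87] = -4.08*t - 0.54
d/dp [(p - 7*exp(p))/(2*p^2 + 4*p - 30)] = ((1 - 7*exp(p))*(p^2 + 2*p - 15)/2 - (p + 1)*(p - 7*exp(p)))/(p^2 + 2*p - 15)^2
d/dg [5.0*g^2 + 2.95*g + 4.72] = 10.0*g + 2.95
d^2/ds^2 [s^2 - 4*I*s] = 2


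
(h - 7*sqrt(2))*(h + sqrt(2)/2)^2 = h^3 - 6*sqrt(2)*h^2 - 27*h/2 - 7*sqrt(2)/2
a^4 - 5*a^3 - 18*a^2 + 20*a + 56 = (a - 7)*(a - 2)*(a + 2)^2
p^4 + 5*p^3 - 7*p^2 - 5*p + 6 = (p - 1)^2*(p + 1)*(p + 6)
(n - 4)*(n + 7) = n^2 + 3*n - 28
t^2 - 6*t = t*(t - 6)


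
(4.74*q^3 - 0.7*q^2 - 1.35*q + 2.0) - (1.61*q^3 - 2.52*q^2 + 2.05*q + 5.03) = 3.13*q^3 + 1.82*q^2 - 3.4*q - 3.03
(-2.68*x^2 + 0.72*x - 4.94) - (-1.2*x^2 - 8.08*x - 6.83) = -1.48*x^2 + 8.8*x + 1.89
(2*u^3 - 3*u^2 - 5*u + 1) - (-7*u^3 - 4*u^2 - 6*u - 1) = 9*u^3 + u^2 + u + 2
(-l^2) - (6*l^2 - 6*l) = -7*l^2 + 6*l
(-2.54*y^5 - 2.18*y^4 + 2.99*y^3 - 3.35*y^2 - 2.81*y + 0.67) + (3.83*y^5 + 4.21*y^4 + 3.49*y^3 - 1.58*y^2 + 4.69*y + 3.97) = 1.29*y^5 + 2.03*y^4 + 6.48*y^3 - 4.93*y^2 + 1.88*y + 4.64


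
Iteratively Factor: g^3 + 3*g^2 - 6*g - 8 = (g + 1)*(g^2 + 2*g - 8) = (g - 2)*(g + 1)*(g + 4)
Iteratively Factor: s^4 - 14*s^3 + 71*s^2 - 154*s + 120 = (s - 2)*(s^3 - 12*s^2 + 47*s - 60) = (s - 4)*(s - 2)*(s^2 - 8*s + 15) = (s - 5)*(s - 4)*(s - 2)*(s - 3)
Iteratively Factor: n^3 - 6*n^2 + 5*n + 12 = (n - 3)*(n^2 - 3*n - 4) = (n - 3)*(n + 1)*(n - 4)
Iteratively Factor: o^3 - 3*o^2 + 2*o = (o - 2)*(o^2 - o) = (o - 2)*(o - 1)*(o)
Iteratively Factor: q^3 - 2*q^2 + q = (q)*(q^2 - 2*q + 1) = q*(q - 1)*(q - 1)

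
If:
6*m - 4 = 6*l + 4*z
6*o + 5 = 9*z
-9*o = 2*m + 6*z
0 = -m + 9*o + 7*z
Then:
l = -287/363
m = 15/121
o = -100/363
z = 45/121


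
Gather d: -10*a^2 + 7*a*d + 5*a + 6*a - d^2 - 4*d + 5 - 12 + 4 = -10*a^2 + 11*a - d^2 + d*(7*a - 4) - 3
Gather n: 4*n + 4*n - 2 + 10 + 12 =8*n + 20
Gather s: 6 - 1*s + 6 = 12 - s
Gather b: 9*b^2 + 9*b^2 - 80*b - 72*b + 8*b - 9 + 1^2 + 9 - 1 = 18*b^2 - 144*b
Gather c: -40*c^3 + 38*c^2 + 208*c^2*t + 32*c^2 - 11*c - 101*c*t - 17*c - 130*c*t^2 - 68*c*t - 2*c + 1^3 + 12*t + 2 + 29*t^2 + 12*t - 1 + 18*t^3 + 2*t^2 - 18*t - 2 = -40*c^3 + c^2*(208*t + 70) + c*(-130*t^2 - 169*t - 30) + 18*t^3 + 31*t^2 + 6*t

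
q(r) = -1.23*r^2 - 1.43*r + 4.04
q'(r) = -2.46*r - 1.43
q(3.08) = -12.03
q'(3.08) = -9.01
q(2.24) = -5.33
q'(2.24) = -6.94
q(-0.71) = 4.44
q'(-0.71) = 0.32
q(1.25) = 0.33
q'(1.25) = -4.50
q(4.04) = -21.81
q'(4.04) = -11.37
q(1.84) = -2.76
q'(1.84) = -5.96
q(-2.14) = 1.47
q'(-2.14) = 3.83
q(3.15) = -12.67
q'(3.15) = -9.18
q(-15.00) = -251.26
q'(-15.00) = 35.47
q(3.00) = -11.32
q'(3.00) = -8.81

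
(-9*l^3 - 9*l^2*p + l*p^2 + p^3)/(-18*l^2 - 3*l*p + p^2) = (-3*l^2 - 2*l*p + p^2)/(-6*l + p)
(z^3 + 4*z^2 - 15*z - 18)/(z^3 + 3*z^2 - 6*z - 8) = (z^2 + 3*z - 18)/(z^2 + 2*z - 8)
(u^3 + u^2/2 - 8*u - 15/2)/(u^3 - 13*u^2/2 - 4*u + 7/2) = (2*u^2 - u - 15)/(2*u^2 - 15*u + 7)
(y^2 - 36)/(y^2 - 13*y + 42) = (y + 6)/(y - 7)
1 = 1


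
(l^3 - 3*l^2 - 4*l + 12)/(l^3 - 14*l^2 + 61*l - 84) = (l^2 - 4)/(l^2 - 11*l + 28)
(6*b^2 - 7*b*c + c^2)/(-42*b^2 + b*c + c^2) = (-b + c)/(7*b + c)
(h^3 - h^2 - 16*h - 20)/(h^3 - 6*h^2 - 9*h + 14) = (h^2 - 3*h - 10)/(h^2 - 8*h + 7)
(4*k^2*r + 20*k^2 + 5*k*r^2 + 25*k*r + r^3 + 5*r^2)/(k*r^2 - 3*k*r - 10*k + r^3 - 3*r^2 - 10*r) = (4*k*r + 20*k + r^2 + 5*r)/(r^2 - 3*r - 10)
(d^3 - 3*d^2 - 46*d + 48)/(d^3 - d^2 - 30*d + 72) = (d^2 - 9*d + 8)/(d^2 - 7*d + 12)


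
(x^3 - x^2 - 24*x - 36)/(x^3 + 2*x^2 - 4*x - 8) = (x^2 - 3*x - 18)/(x^2 - 4)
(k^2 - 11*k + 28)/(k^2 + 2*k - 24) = (k - 7)/(k + 6)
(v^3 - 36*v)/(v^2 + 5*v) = (v^2 - 36)/(v + 5)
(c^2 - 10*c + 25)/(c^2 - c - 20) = (c - 5)/(c + 4)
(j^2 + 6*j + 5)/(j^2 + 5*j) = (j + 1)/j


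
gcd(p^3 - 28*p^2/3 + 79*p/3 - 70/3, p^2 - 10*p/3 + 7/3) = p - 7/3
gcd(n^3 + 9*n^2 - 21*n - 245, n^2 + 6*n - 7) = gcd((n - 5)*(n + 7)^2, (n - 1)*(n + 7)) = n + 7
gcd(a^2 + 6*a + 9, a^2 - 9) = a + 3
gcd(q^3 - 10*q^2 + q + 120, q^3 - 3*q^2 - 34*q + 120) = q - 5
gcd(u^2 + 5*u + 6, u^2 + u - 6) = u + 3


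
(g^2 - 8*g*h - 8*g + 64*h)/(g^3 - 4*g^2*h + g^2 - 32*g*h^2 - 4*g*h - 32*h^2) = (g - 8)/(g^2 + 4*g*h + g + 4*h)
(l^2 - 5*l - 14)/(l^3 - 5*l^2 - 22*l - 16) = (l - 7)/(l^2 - 7*l - 8)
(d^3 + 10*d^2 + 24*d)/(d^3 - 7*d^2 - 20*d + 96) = d*(d + 6)/(d^2 - 11*d + 24)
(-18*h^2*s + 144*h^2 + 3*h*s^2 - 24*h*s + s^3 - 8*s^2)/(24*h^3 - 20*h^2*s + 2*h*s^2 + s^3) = (-3*h*s + 24*h + s^2 - 8*s)/(4*h^2 - 4*h*s + s^2)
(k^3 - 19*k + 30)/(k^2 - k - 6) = (k^2 + 3*k - 10)/(k + 2)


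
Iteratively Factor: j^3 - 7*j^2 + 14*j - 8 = (j - 4)*(j^2 - 3*j + 2) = (j - 4)*(j - 1)*(j - 2)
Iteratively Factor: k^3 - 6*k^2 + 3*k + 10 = (k - 5)*(k^2 - k - 2) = (k - 5)*(k + 1)*(k - 2)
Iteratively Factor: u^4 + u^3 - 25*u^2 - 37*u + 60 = (u + 4)*(u^3 - 3*u^2 - 13*u + 15) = (u - 5)*(u + 4)*(u^2 + 2*u - 3) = (u - 5)*(u + 3)*(u + 4)*(u - 1)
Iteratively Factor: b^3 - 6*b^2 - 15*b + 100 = (b - 5)*(b^2 - b - 20) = (b - 5)*(b + 4)*(b - 5)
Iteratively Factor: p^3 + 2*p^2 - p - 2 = (p + 2)*(p^2 - 1) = (p - 1)*(p + 2)*(p + 1)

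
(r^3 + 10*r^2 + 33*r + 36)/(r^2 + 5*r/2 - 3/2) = 2*(r^2 + 7*r + 12)/(2*r - 1)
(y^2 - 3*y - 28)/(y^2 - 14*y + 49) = (y + 4)/(y - 7)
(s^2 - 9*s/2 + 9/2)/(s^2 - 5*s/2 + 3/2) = (s - 3)/(s - 1)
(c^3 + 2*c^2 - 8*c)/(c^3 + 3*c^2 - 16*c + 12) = c*(c + 4)/(c^2 + 5*c - 6)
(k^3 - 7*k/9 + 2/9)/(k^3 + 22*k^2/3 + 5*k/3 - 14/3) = (k - 1/3)/(k + 7)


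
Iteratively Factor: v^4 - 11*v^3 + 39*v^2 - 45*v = (v - 5)*(v^3 - 6*v^2 + 9*v) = v*(v - 5)*(v^2 - 6*v + 9) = v*(v - 5)*(v - 3)*(v - 3)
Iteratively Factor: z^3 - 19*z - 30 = (z + 2)*(z^2 - 2*z - 15) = (z - 5)*(z + 2)*(z + 3)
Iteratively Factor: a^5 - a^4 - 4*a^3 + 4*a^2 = (a)*(a^4 - a^3 - 4*a^2 + 4*a) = a*(a + 2)*(a^3 - 3*a^2 + 2*a) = a^2*(a + 2)*(a^2 - 3*a + 2) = a^2*(a - 1)*(a + 2)*(a - 2)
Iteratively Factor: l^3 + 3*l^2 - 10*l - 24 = (l + 2)*(l^2 + l - 12) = (l + 2)*(l + 4)*(l - 3)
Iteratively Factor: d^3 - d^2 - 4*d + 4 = (d + 2)*(d^2 - 3*d + 2) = (d - 1)*(d + 2)*(d - 2)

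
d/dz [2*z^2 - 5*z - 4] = 4*z - 5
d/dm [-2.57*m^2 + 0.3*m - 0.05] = 0.3 - 5.14*m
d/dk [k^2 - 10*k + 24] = 2*k - 10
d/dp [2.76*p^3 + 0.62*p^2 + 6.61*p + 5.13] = 8.28*p^2 + 1.24*p + 6.61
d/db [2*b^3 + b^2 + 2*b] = 6*b^2 + 2*b + 2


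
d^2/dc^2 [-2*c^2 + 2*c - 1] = -4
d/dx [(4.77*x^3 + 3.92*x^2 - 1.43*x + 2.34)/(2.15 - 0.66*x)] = (-6.2964*x^3 + 28.1793*x^2 + 16.856*x - 1.5301)/(0.4356*x^2 - 2.838*x + 4.6225)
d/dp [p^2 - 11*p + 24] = 2*p - 11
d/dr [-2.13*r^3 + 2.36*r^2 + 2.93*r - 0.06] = -6.39*r^2 + 4.72*r + 2.93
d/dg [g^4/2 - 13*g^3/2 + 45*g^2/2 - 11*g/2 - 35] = 2*g^3 - 39*g^2/2 + 45*g - 11/2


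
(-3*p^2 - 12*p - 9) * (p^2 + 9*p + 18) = -3*p^4 - 39*p^3 - 171*p^2 - 297*p - 162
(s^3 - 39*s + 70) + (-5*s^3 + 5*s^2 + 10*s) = -4*s^3 + 5*s^2 - 29*s + 70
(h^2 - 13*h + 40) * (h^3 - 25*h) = h^5 - 13*h^4 + 15*h^3 + 325*h^2 - 1000*h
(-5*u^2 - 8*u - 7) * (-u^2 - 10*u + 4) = 5*u^4 + 58*u^3 + 67*u^2 + 38*u - 28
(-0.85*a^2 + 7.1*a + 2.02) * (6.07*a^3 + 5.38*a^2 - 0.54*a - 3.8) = -5.1595*a^5 + 38.524*a^4 + 50.9184*a^3 + 10.2636*a^2 - 28.0708*a - 7.676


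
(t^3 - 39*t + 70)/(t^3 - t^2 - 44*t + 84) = (t - 5)/(t - 6)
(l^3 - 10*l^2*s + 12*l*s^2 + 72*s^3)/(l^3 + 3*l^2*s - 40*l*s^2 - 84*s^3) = (l - 6*s)/(l + 7*s)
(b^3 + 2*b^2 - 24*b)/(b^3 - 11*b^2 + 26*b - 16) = b*(b^2 + 2*b - 24)/(b^3 - 11*b^2 + 26*b - 16)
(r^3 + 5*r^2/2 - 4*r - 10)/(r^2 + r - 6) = (r^2 + 9*r/2 + 5)/(r + 3)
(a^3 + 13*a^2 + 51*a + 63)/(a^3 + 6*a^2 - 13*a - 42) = (a^2 + 6*a + 9)/(a^2 - a - 6)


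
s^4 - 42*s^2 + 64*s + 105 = (s - 5)*(s - 3)*(s + 1)*(s + 7)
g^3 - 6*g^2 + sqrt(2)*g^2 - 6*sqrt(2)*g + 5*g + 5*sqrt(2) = (g - 5)*(g - 1)*(g + sqrt(2))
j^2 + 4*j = j*(j + 4)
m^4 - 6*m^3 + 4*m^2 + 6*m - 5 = (m - 5)*(m - 1)^2*(m + 1)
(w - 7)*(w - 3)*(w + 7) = w^3 - 3*w^2 - 49*w + 147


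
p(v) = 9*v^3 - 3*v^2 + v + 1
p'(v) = 27*v^2 - 6*v + 1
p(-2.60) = -180.06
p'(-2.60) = 199.12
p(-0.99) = -11.66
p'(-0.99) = 33.40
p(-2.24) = -117.45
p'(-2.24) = 149.92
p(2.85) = 187.82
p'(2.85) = 203.21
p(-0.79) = -6.10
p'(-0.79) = 22.59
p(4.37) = 699.16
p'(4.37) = 490.40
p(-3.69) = -495.73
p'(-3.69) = 390.77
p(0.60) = 2.46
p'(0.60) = 7.12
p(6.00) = 1843.00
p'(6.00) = 937.00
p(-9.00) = -6812.00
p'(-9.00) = 2242.00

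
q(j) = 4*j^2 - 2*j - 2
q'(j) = 8*j - 2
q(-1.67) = 12.50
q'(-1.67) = -15.36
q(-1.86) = 15.56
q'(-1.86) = -16.88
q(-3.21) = 45.64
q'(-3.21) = -27.68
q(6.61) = 159.55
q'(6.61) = 50.88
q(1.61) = 5.15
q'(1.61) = 10.88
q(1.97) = 9.58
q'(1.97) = 13.76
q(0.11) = -2.17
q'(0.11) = -1.12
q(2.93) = 26.48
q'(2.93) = 21.44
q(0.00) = -2.00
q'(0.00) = -2.00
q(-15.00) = 928.00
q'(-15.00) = -122.00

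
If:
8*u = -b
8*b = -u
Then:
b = 0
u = 0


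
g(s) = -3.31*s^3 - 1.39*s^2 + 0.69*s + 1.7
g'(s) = -9.93*s^2 - 2.78*s + 0.69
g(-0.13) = 1.59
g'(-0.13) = 0.88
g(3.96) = -222.91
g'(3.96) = -166.04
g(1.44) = -10.07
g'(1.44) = -23.90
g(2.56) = -61.18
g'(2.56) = -71.50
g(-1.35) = 6.38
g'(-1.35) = -13.65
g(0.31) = 1.68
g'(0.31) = -1.13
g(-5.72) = 571.74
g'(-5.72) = -308.30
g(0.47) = 1.37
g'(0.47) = -2.81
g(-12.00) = 5512.94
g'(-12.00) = -1395.87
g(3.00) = -98.11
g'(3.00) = -97.02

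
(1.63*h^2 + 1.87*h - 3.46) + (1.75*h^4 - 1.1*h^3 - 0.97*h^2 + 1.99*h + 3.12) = 1.75*h^4 - 1.1*h^3 + 0.66*h^2 + 3.86*h - 0.34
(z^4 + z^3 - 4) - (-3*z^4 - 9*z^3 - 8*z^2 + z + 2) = 4*z^4 + 10*z^3 + 8*z^2 - z - 6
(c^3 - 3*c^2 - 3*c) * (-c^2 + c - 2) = -c^5 + 4*c^4 - 2*c^3 + 3*c^2 + 6*c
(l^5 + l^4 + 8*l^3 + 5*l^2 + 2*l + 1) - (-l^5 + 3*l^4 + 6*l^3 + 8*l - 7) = 2*l^5 - 2*l^4 + 2*l^3 + 5*l^2 - 6*l + 8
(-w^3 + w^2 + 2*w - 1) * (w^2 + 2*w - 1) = -w^5 - w^4 + 5*w^3 + 2*w^2 - 4*w + 1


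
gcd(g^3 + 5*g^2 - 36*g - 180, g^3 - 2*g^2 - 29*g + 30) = g^2 - g - 30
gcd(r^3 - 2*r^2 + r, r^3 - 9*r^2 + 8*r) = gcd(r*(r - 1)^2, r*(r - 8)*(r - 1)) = r^2 - r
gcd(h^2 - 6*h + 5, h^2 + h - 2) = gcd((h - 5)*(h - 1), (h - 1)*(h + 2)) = h - 1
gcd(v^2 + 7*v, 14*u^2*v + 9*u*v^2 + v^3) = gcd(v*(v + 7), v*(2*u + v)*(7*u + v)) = v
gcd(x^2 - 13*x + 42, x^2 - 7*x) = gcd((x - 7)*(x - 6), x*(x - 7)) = x - 7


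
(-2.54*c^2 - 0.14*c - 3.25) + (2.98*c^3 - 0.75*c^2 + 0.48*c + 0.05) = 2.98*c^3 - 3.29*c^2 + 0.34*c - 3.2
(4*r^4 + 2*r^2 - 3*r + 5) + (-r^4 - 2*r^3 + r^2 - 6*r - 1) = 3*r^4 - 2*r^3 + 3*r^2 - 9*r + 4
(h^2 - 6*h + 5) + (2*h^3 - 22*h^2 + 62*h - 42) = 2*h^3 - 21*h^2 + 56*h - 37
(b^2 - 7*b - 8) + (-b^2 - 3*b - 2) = -10*b - 10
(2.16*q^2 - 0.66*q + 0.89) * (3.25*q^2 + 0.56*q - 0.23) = 7.02*q^4 - 0.9354*q^3 + 2.0261*q^2 + 0.6502*q - 0.2047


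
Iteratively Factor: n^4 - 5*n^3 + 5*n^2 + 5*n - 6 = (n - 2)*(n^3 - 3*n^2 - n + 3) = (n - 3)*(n - 2)*(n^2 - 1) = (n - 3)*(n - 2)*(n + 1)*(n - 1)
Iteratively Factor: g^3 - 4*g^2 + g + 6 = (g - 3)*(g^2 - g - 2) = (g - 3)*(g - 2)*(g + 1)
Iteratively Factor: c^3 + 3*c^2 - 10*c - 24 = (c + 2)*(c^2 + c - 12) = (c + 2)*(c + 4)*(c - 3)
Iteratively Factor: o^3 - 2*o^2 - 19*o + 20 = (o + 4)*(o^2 - 6*o + 5) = (o - 5)*(o + 4)*(o - 1)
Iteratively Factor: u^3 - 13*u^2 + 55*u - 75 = (u - 3)*(u^2 - 10*u + 25) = (u - 5)*(u - 3)*(u - 5)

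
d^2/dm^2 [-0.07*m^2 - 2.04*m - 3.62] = -0.140000000000000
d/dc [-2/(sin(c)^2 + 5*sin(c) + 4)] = 2*(2*sin(c) + 5)*cos(c)/(sin(c)^2 + 5*sin(c) + 4)^2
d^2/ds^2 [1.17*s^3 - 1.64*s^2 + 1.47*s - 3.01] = 7.02*s - 3.28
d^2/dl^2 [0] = 0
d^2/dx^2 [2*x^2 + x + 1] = 4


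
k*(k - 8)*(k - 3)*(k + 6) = k^4 - 5*k^3 - 42*k^2 + 144*k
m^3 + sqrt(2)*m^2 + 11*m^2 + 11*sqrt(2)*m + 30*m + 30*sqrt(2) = (m + 5)*(m + 6)*(m + sqrt(2))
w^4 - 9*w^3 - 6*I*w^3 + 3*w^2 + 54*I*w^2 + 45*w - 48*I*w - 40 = (w - 8)*(w - 1)*(w - 5*I)*(w - I)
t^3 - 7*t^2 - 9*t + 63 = (t - 7)*(t - 3)*(t + 3)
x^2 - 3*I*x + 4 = (x - 4*I)*(x + I)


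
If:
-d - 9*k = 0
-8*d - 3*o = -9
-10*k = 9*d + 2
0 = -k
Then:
No Solution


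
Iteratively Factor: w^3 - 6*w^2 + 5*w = (w - 1)*(w^2 - 5*w) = (w - 5)*(w - 1)*(w)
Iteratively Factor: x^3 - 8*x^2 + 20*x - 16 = (x - 2)*(x^2 - 6*x + 8) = (x - 2)^2*(x - 4)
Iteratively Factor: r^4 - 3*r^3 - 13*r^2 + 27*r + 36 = (r - 4)*(r^3 + r^2 - 9*r - 9) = (r - 4)*(r - 3)*(r^2 + 4*r + 3) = (r - 4)*(r - 3)*(r + 3)*(r + 1)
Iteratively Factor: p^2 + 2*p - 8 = (p - 2)*(p + 4)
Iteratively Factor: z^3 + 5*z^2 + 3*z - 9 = (z + 3)*(z^2 + 2*z - 3) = (z + 3)^2*(z - 1)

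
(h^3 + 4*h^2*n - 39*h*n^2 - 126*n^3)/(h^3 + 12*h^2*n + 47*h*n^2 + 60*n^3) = (h^2 + h*n - 42*n^2)/(h^2 + 9*h*n + 20*n^2)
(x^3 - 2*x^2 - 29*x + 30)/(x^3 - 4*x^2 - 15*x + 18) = (x + 5)/(x + 3)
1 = 1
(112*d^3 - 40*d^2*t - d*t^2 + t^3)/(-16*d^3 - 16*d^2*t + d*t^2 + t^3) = (-28*d^2 + 3*d*t + t^2)/(4*d^2 + 5*d*t + t^2)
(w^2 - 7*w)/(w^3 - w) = (w - 7)/(w^2 - 1)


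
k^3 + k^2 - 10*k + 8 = (k - 2)*(k - 1)*(k + 4)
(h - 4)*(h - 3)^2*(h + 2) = h^4 - 8*h^3 + 13*h^2 + 30*h - 72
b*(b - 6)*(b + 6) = b^3 - 36*b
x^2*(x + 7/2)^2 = x^4 + 7*x^3 + 49*x^2/4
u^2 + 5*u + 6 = (u + 2)*(u + 3)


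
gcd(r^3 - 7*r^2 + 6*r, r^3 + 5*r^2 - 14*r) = r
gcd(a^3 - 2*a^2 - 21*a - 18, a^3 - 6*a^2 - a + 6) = a^2 - 5*a - 6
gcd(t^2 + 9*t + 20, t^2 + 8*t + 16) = t + 4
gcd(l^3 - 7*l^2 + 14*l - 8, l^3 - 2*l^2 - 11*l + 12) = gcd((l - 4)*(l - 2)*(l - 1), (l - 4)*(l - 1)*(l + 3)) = l^2 - 5*l + 4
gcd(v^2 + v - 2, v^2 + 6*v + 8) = v + 2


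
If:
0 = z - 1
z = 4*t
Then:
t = 1/4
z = 1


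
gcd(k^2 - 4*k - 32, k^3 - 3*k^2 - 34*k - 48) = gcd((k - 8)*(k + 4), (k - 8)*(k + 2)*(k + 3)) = k - 8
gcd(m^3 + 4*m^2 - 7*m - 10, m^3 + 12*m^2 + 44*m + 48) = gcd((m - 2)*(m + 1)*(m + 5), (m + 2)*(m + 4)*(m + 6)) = 1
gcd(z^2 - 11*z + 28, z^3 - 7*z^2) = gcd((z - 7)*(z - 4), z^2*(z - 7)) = z - 7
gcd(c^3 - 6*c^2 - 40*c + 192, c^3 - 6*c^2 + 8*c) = c - 4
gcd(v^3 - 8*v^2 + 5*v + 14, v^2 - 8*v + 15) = 1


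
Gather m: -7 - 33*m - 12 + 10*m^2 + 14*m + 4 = 10*m^2 - 19*m - 15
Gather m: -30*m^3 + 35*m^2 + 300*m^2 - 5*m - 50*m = -30*m^3 + 335*m^2 - 55*m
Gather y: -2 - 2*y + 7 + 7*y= 5*y + 5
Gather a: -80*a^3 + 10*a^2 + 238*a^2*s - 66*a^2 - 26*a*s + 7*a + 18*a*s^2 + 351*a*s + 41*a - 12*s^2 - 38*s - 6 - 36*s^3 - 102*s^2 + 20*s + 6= -80*a^3 + a^2*(238*s - 56) + a*(18*s^2 + 325*s + 48) - 36*s^3 - 114*s^2 - 18*s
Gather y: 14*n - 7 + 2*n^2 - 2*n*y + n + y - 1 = 2*n^2 + 15*n + y*(1 - 2*n) - 8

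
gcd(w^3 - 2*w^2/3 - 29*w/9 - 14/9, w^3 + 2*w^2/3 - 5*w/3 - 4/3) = w + 1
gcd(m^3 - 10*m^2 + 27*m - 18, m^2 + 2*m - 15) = m - 3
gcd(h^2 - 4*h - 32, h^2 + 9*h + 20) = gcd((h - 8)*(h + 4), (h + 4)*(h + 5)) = h + 4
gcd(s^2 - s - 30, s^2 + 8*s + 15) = s + 5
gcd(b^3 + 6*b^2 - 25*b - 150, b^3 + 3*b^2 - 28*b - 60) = b^2 + b - 30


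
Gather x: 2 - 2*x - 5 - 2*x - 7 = -4*x - 10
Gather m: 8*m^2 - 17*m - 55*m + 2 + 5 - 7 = 8*m^2 - 72*m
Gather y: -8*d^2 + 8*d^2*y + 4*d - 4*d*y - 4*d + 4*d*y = 8*d^2*y - 8*d^2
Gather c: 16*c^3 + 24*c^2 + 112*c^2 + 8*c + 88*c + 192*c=16*c^3 + 136*c^2 + 288*c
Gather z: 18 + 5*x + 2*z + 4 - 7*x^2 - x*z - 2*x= -7*x^2 + 3*x + z*(2 - x) + 22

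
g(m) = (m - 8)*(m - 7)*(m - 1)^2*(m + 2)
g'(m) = (m - 8)*(m - 7)*(m - 1)^2 + (m - 8)*(m - 7)*(m + 2)*(2*m - 2) + (m - 8)*(m - 1)^2*(m + 2) + (m - 7)*(m - 1)^2*(m + 2)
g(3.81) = 613.19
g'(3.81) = 203.41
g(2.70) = 309.56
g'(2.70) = 299.65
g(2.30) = 194.68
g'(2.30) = 269.21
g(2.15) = 155.72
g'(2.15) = 249.61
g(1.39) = 19.12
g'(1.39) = 97.39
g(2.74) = 321.57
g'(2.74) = 300.84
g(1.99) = 117.75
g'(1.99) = 224.29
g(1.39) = 19.12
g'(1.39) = 97.39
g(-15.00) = -1683968.00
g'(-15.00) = 489792.00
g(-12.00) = -642200.00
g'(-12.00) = 228930.00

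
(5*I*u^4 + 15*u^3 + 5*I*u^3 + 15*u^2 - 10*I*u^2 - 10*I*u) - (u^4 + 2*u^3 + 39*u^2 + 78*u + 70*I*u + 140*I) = -u^4 + 5*I*u^4 + 13*u^3 + 5*I*u^3 - 24*u^2 - 10*I*u^2 - 78*u - 80*I*u - 140*I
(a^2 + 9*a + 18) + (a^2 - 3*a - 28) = 2*a^2 + 6*a - 10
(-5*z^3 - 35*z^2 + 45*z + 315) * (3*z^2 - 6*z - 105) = -15*z^5 - 75*z^4 + 870*z^3 + 4350*z^2 - 6615*z - 33075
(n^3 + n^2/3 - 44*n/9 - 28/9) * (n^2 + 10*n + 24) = n^5 + 31*n^4/3 + 202*n^3/9 - 44*n^2 - 1336*n/9 - 224/3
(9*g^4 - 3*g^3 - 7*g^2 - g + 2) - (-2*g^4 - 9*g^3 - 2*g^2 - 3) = 11*g^4 + 6*g^3 - 5*g^2 - g + 5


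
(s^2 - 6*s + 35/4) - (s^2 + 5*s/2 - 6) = 59/4 - 17*s/2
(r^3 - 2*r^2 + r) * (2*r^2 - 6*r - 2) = 2*r^5 - 10*r^4 + 12*r^3 - 2*r^2 - 2*r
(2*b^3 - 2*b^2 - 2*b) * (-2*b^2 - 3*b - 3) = -4*b^5 - 2*b^4 + 4*b^3 + 12*b^2 + 6*b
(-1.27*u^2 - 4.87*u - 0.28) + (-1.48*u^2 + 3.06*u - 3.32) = -2.75*u^2 - 1.81*u - 3.6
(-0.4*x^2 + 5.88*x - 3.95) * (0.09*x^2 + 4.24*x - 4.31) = -0.036*x^4 - 1.1668*x^3 + 26.2997*x^2 - 42.0908*x + 17.0245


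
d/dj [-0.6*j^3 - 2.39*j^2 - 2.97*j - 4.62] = -1.8*j^2 - 4.78*j - 2.97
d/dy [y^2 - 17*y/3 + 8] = 2*y - 17/3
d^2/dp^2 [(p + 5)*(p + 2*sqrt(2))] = 2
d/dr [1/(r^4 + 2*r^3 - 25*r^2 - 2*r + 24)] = 2*(-2*r^3 - 3*r^2 + 25*r + 1)/(r^4 + 2*r^3 - 25*r^2 - 2*r + 24)^2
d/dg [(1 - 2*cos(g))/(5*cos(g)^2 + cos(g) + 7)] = (10*sin(g)^2 + 10*cos(g) + 5)*sin(g)/(5*cos(g)^2 + cos(g) + 7)^2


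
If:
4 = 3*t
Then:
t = 4/3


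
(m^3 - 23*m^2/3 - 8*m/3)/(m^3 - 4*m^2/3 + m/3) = (3*m^2 - 23*m - 8)/(3*m^2 - 4*m + 1)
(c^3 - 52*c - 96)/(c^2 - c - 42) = (c^2 - 6*c - 16)/(c - 7)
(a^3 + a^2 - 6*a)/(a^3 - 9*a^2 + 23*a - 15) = a*(a^2 + a - 6)/(a^3 - 9*a^2 + 23*a - 15)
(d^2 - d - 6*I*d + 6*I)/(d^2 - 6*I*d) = (d - 1)/d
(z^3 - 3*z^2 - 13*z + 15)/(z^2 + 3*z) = z - 6 + 5/z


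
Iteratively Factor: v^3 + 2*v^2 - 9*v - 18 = (v + 3)*(v^2 - v - 6) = (v - 3)*(v + 3)*(v + 2)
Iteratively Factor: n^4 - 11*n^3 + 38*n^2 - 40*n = (n)*(n^3 - 11*n^2 + 38*n - 40) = n*(n - 4)*(n^2 - 7*n + 10) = n*(n - 5)*(n - 4)*(n - 2)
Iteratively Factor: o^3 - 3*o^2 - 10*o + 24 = (o + 3)*(o^2 - 6*o + 8) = (o - 4)*(o + 3)*(o - 2)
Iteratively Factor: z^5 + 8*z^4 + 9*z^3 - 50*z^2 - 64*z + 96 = (z + 4)*(z^4 + 4*z^3 - 7*z^2 - 22*z + 24) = (z + 4)^2*(z^3 - 7*z + 6) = (z - 2)*(z + 4)^2*(z^2 + 2*z - 3) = (z - 2)*(z - 1)*(z + 4)^2*(z + 3)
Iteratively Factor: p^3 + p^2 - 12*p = (p)*(p^2 + p - 12) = p*(p - 3)*(p + 4)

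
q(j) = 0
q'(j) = 0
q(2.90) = 0.00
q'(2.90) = 0.00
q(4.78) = 0.00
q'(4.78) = 0.00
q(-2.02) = 0.00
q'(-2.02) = 0.00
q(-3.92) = 0.00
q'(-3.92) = 0.00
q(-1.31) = 0.00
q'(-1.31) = 0.00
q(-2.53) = 0.00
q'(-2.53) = 0.00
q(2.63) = 0.00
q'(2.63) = 0.00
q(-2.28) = 0.00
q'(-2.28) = 0.00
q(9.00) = 0.00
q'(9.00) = 0.00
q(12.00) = 0.00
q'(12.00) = 0.00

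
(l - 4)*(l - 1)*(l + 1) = l^3 - 4*l^2 - l + 4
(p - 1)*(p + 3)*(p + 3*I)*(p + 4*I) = p^4 + 2*p^3 + 7*I*p^3 - 15*p^2 + 14*I*p^2 - 24*p - 21*I*p + 36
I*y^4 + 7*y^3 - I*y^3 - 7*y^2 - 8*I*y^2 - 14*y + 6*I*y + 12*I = (y - 2)*(y - 6*I)*(y - I)*(I*y + I)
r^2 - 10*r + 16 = (r - 8)*(r - 2)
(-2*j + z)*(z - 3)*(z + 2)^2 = -2*j*z^3 - 2*j*z^2 + 16*j*z + 24*j + z^4 + z^3 - 8*z^2 - 12*z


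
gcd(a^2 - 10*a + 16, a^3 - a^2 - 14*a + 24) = a - 2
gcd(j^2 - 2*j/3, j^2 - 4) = 1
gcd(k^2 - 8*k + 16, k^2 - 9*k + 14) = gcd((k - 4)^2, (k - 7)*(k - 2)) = 1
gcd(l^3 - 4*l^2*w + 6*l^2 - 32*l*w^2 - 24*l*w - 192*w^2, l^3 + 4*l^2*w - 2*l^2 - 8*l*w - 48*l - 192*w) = l^2 + 4*l*w + 6*l + 24*w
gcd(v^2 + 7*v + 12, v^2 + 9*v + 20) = v + 4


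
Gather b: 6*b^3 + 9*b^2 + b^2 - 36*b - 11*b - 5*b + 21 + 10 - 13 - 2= 6*b^3 + 10*b^2 - 52*b + 16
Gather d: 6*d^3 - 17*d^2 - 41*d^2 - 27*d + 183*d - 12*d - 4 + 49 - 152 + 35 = 6*d^3 - 58*d^2 + 144*d - 72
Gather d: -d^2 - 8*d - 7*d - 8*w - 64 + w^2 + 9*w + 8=-d^2 - 15*d + w^2 + w - 56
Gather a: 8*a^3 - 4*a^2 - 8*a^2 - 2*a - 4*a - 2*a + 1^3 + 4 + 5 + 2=8*a^3 - 12*a^2 - 8*a + 12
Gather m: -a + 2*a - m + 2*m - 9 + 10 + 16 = a + m + 17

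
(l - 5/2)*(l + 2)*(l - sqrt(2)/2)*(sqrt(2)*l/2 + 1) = sqrt(2)*l^4/2 - sqrt(2)*l^3/4 + l^3/2 - 3*sqrt(2)*l^2 - l^2/4 - 5*l/2 + sqrt(2)*l/4 + 5*sqrt(2)/2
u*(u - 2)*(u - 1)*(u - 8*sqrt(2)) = u^4 - 8*sqrt(2)*u^3 - 3*u^3 + 2*u^2 + 24*sqrt(2)*u^2 - 16*sqrt(2)*u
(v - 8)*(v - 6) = v^2 - 14*v + 48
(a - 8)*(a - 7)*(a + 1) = a^3 - 14*a^2 + 41*a + 56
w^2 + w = w*(w + 1)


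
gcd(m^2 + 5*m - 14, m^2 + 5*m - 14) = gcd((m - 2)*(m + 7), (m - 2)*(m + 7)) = m^2 + 5*m - 14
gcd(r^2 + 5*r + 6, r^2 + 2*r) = r + 2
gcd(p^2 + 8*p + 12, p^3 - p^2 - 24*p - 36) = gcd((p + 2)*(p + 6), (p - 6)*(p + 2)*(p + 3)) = p + 2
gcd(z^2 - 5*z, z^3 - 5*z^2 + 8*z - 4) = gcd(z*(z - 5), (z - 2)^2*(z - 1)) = 1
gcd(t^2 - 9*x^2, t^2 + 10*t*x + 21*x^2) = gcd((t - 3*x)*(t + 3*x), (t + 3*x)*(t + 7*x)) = t + 3*x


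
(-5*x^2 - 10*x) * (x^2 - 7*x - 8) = -5*x^4 + 25*x^3 + 110*x^2 + 80*x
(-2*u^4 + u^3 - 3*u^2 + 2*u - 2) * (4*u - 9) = -8*u^5 + 22*u^4 - 21*u^3 + 35*u^2 - 26*u + 18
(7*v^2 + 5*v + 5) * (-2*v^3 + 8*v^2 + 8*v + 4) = -14*v^5 + 46*v^4 + 86*v^3 + 108*v^2 + 60*v + 20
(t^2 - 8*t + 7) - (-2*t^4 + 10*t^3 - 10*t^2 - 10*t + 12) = 2*t^4 - 10*t^3 + 11*t^2 + 2*t - 5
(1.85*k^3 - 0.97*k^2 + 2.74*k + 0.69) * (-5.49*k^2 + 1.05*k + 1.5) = -10.1565*k^5 + 7.2678*k^4 - 13.2861*k^3 - 2.3661*k^2 + 4.8345*k + 1.035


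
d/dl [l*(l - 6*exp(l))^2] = (l - 6*exp(l))*(-2*l*(6*exp(l) - 1) + l - 6*exp(l))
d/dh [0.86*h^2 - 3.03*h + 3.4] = 1.72*h - 3.03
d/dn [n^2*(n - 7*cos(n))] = n*(7*n*sin(n) + 3*n - 14*cos(n))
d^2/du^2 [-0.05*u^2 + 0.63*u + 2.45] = -0.100000000000000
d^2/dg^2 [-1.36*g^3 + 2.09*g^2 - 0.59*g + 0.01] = 4.18 - 8.16*g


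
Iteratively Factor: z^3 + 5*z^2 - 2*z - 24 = (z - 2)*(z^2 + 7*z + 12) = (z - 2)*(z + 4)*(z + 3)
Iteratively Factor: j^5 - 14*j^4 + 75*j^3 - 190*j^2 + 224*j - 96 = (j - 1)*(j^4 - 13*j^3 + 62*j^2 - 128*j + 96) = (j - 3)*(j - 1)*(j^3 - 10*j^2 + 32*j - 32) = (j - 3)*(j - 2)*(j - 1)*(j^2 - 8*j + 16) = (j - 4)*(j - 3)*(j - 2)*(j - 1)*(j - 4)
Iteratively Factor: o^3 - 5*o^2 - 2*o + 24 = (o - 3)*(o^2 - 2*o - 8) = (o - 4)*(o - 3)*(o + 2)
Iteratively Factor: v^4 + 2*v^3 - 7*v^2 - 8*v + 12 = (v + 2)*(v^3 - 7*v + 6) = (v - 1)*(v + 2)*(v^2 + v - 6) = (v - 2)*(v - 1)*(v + 2)*(v + 3)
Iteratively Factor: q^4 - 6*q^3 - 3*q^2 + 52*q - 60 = (q - 2)*(q^3 - 4*q^2 - 11*q + 30) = (q - 5)*(q - 2)*(q^2 + q - 6) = (q - 5)*(q - 2)^2*(q + 3)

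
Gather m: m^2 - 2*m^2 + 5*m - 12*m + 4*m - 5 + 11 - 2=-m^2 - 3*m + 4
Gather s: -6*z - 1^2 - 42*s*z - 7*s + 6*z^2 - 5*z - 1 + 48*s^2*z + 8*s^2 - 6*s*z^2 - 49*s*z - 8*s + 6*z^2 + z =s^2*(48*z + 8) + s*(-6*z^2 - 91*z - 15) + 12*z^2 - 10*z - 2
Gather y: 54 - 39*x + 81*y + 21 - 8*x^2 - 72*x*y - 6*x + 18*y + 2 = -8*x^2 - 45*x + y*(99 - 72*x) + 77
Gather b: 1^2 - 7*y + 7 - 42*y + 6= 14 - 49*y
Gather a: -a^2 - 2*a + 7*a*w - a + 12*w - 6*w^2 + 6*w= -a^2 + a*(7*w - 3) - 6*w^2 + 18*w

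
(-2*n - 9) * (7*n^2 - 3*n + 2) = -14*n^3 - 57*n^2 + 23*n - 18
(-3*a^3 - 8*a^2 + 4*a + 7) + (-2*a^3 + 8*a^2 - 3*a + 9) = -5*a^3 + a + 16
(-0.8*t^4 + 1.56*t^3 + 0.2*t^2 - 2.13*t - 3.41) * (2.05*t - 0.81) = -1.64*t^5 + 3.846*t^4 - 0.8536*t^3 - 4.5285*t^2 - 5.2652*t + 2.7621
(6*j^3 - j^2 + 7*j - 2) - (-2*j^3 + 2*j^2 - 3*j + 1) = 8*j^3 - 3*j^2 + 10*j - 3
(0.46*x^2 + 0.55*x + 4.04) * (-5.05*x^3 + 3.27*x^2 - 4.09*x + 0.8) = -2.323*x^5 - 1.2733*x^4 - 20.4849*x^3 + 11.3293*x^2 - 16.0836*x + 3.232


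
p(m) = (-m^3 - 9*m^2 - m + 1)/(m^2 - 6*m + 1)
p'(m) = (6 - 2*m)*(-m^3 - 9*m^2 - m + 1)/(m^2 - 6*m + 1)^2 + (-3*m^2 - 18*m - 1)/(m^2 - 6*m + 1) = (-m^4 + 12*m^3 + 52*m^2 - 20*m + 5)/(m^4 - 12*m^3 + 38*m^2 - 12*m + 1)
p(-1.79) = -1.36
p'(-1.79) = 0.57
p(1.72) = 5.10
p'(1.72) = 4.37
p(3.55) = 20.88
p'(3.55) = 16.33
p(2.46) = 9.19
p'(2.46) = 6.94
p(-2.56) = -1.69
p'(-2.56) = 0.29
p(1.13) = 2.90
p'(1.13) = 3.18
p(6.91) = -105.05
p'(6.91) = 75.85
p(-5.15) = -1.64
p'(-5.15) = -0.25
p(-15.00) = 4.32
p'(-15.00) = -0.79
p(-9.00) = 0.07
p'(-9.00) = -0.59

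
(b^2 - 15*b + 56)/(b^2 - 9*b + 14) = (b - 8)/(b - 2)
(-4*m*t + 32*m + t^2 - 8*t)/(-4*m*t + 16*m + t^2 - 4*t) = (t - 8)/(t - 4)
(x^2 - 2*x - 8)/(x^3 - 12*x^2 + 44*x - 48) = (x + 2)/(x^2 - 8*x + 12)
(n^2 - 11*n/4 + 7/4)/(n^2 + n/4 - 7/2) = (n - 1)/(n + 2)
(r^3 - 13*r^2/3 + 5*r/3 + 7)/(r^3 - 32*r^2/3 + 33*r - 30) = (3*r^2 - 4*r - 7)/(3*r^2 - 23*r + 30)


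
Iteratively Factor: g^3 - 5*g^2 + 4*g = (g)*(g^2 - 5*g + 4) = g*(g - 1)*(g - 4)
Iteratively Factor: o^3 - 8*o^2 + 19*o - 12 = (o - 3)*(o^2 - 5*o + 4) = (o - 4)*(o - 3)*(o - 1)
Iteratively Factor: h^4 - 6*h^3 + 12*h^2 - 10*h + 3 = (h - 1)*(h^3 - 5*h^2 + 7*h - 3) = (h - 3)*(h - 1)*(h^2 - 2*h + 1) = (h - 3)*(h - 1)^2*(h - 1)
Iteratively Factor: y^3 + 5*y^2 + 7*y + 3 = (y + 1)*(y^2 + 4*y + 3) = (y + 1)*(y + 3)*(y + 1)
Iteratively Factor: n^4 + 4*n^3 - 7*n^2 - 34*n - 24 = (n - 3)*(n^3 + 7*n^2 + 14*n + 8) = (n - 3)*(n + 1)*(n^2 + 6*n + 8) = (n - 3)*(n + 1)*(n + 2)*(n + 4)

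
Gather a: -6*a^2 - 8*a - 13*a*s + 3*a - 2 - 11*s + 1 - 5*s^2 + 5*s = -6*a^2 + a*(-13*s - 5) - 5*s^2 - 6*s - 1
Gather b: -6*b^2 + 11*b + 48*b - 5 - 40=-6*b^2 + 59*b - 45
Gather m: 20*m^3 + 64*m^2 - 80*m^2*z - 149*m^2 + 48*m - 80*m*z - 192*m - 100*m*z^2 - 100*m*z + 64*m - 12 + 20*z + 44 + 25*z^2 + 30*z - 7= 20*m^3 + m^2*(-80*z - 85) + m*(-100*z^2 - 180*z - 80) + 25*z^2 + 50*z + 25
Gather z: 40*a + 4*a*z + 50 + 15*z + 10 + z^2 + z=40*a + z^2 + z*(4*a + 16) + 60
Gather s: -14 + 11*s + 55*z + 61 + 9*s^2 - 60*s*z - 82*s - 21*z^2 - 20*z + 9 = 9*s^2 + s*(-60*z - 71) - 21*z^2 + 35*z + 56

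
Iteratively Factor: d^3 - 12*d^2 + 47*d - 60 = (d - 5)*(d^2 - 7*d + 12) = (d - 5)*(d - 3)*(d - 4)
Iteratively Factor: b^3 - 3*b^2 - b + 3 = (b + 1)*(b^2 - 4*b + 3) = (b - 3)*(b + 1)*(b - 1)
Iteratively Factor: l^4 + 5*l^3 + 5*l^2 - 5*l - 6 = (l - 1)*(l^3 + 6*l^2 + 11*l + 6) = (l - 1)*(l + 3)*(l^2 + 3*l + 2) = (l - 1)*(l + 1)*(l + 3)*(l + 2)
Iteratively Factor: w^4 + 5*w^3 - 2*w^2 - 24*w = (w + 3)*(w^3 + 2*w^2 - 8*w) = (w - 2)*(w + 3)*(w^2 + 4*w) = w*(w - 2)*(w + 3)*(w + 4)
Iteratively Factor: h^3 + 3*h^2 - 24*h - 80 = (h - 5)*(h^2 + 8*h + 16) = (h - 5)*(h + 4)*(h + 4)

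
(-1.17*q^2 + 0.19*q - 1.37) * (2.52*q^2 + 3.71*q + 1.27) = -2.9484*q^4 - 3.8619*q^3 - 4.2334*q^2 - 4.8414*q - 1.7399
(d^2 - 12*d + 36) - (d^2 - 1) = 37 - 12*d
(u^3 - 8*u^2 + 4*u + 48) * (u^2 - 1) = u^5 - 8*u^4 + 3*u^3 + 56*u^2 - 4*u - 48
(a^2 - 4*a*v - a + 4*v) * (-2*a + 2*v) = -2*a^3 + 10*a^2*v + 2*a^2 - 8*a*v^2 - 10*a*v + 8*v^2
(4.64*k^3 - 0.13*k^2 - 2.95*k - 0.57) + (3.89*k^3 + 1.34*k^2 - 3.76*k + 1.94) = 8.53*k^3 + 1.21*k^2 - 6.71*k + 1.37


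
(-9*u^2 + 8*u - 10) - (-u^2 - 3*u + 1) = -8*u^2 + 11*u - 11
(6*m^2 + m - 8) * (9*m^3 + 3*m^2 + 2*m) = 54*m^5 + 27*m^4 - 57*m^3 - 22*m^2 - 16*m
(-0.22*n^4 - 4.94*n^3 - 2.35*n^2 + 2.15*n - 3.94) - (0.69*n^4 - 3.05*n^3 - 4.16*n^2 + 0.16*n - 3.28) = -0.91*n^4 - 1.89*n^3 + 1.81*n^2 + 1.99*n - 0.66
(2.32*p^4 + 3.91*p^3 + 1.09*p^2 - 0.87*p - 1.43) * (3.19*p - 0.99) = 7.4008*p^5 + 10.1761*p^4 - 0.3938*p^3 - 3.8544*p^2 - 3.7004*p + 1.4157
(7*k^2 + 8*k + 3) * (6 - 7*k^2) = -49*k^4 - 56*k^3 + 21*k^2 + 48*k + 18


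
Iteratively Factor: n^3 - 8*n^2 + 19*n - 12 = (n - 1)*(n^2 - 7*n + 12) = (n - 3)*(n - 1)*(n - 4)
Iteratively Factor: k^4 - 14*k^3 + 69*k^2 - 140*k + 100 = (k - 2)*(k^3 - 12*k^2 + 45*k - 50) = (k - 5)*(k - 2)*(k^2 - 7*k + 10) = (k - 5)*(k - 2)^2*(k - 5)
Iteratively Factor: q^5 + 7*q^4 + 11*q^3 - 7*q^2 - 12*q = (q)*(q^4 + 7*q^3 + 11*q^2 - 7*q - 12) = q*(q + 3)*(q^3 + 4*q^2 - q - 4) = q*(q + 1)*(q + 3)*(q^2 + 3*q - 4) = q*(q - 1)*(q + 1)*(q + 3)*(q + 4)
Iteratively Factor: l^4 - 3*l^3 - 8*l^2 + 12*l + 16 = (l + 2)*(l^3 - 5*l^2 + 2*l + 8) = (l - 4)*(l + 2)*(l^2 - l - 2) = (l - 4)*(l - 2)*(l + 2)*(l + 1)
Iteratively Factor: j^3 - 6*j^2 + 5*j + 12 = (j + 1)*(j^2 - 7*j + 12) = (j - 3)*(j + 1)*(j - 4)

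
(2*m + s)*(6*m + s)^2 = 72*m^3 + 60*m^2*s + 14*m*s^2 + s^3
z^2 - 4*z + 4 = (z - 2)^2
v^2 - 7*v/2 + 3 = (v - 2)*(v - 3/2)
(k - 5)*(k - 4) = k^2 - 9*k + 20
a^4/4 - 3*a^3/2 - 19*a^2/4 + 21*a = a*(a/4 + 1)*(a - 7)*(a - 3)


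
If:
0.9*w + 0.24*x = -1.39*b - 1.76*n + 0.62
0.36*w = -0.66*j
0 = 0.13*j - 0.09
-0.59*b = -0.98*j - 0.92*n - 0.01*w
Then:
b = 1.20536722038535 - 0.0952874158467115*x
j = 0.69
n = 0.0493450318023078 - 0.0611082340756085*x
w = -1.27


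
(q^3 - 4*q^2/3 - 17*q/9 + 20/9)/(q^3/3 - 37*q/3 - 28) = (-9*q^3 + 12*q^2 + 17*q - 20)/(3*(-q^3 + 37*q + 84))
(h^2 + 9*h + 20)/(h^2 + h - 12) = (h + 5)/(h - 3)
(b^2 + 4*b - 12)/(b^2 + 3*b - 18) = (b - 2)/(b - 3)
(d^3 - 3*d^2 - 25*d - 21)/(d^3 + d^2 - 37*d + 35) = (d^3 - 3*d^2 - 25*d - 21)/(d^3 + d^2 - 37*d + 35)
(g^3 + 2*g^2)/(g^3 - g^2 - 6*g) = g/(g - 3)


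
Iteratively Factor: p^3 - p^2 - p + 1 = (p - 1)*(p^2 - 1) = (p - 1)^2*(p + 1)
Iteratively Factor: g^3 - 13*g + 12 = (g - 3)*(g^2 + 3*g - 4) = (g - 3)*(g - 1)*(g + 4)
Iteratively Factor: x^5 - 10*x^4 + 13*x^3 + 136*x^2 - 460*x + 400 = (x - 5)*(x^4 - 5*x^3 - 12*x^2 + 76*x - 80) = (x - 5)*(x - 2)*(x^3 - 3*x^2 - 18*x + 40) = (x - 5)^2*(x - 2)*(x^2 + 2*x - 8) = (x - 5)^2*(x - 2)^2*(x + 4)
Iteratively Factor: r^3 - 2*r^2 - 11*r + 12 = (r - 1)*(r^2 - r - 12) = (r - 1)*(r + 3)*(r - 4)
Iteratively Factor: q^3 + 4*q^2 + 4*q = (q + 2)*(q^2 + 2*q) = q*(q + 2)*(q + 2)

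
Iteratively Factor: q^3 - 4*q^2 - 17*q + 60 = (q - 3)*(q^2 - q - 20) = (q - 3)*(q + 4)*(q - 5)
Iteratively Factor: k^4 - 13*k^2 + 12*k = (k - 1)*(k^3 + k^2 - 12*k) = (k - 3)*(k - 1)*(k^2 + 4*k) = k*(k - 3)*(k - 1)*(k + 4)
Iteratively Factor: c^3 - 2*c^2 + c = (c - 1)*(c^2 - c) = (c - 1)^2*(c)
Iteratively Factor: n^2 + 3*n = (n + 3)*(n)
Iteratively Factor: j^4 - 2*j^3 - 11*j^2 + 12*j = (j - 1)*(j^3 - j^2 - 12*j) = j*(j - 1)*(j^2 - j - 12) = j*(j - 4)*(j - 1)*(j + 3)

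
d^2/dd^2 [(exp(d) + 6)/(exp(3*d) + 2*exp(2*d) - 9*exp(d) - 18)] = 4*(exp(6*d) + 15*exp(5*d) + 43*exp(4*d) + 60*exp(3*d) + 216*exp(2*d) + 297*exp(d) - 162)*exp(d)/(exp(9*d) + 6*exp(8*d) - 15*exp(7*d) - 154*exp(6*d) - 81*exp(5*d) + 1242*exp(4*d) + 2187*exp(3*d) - 2430*exp(2*d) - 8748*exp(d) - 5832)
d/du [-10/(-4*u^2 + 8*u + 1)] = 80*(1 - u)/(-4*u^2 + 8*u + 1)^2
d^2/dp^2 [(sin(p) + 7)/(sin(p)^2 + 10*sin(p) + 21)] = (3*sin(p) + cos(p)^2 + 1)/(sin(p) + 3)^3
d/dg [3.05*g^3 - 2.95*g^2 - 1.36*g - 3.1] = 9.15*g^2 - 5.9*g - 1.36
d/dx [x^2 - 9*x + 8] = 2*x - 9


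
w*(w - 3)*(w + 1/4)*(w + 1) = w^4 - 7*w^3/4 - 7*w^2/2 - 3*w/4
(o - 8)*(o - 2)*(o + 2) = o^3 - 8*o^2 - 4*o + 32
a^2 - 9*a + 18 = (a - 6)*(a - 3)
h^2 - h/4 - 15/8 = (h - 3/2)*(h + 5/4)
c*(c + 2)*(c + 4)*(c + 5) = c^4 + 11*c^3 + 38*c^2 + 40*c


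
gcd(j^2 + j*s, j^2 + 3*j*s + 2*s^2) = j + s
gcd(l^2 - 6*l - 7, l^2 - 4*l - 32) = 1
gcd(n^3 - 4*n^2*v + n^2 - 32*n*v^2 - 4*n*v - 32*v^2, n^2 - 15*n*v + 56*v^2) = -n + 8*v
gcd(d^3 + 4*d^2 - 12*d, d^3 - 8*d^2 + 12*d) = d^2 - 2*d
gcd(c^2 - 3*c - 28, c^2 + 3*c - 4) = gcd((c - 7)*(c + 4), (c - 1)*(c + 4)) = c + 4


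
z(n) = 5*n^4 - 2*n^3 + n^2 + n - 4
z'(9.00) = 14113.00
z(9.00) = 31433.00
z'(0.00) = 1.00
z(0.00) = -4.00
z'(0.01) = 1.02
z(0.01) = -3.99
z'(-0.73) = -11.44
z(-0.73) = -2.00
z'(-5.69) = -3889.04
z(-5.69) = 5632.19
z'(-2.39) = -311.09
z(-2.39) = 189.77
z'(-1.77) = -132.24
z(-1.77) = 57.53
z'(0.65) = 5.26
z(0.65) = -2.58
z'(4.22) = 1405.62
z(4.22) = 1453.42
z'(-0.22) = 0.06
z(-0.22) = -4.14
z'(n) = 20*n^3 - 6*n^2 + 2*n + 1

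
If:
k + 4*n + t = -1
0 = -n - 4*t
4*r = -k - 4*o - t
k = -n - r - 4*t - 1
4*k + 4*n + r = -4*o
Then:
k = -28/73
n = -12/73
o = 205/292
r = -45/73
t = 3/73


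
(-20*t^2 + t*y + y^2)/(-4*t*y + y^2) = (5*t + y)/y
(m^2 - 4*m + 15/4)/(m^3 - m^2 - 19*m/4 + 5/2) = (2*m - 3)/(2*m^2 + 3*m - 2)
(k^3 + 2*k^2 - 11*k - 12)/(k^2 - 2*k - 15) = (-k^3 - 2*k^2 + 11*k + 12)/(-k^2 + 2*k + 15)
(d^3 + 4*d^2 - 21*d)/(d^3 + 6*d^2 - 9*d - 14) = d*(d - 3)/(d^2 - d - 2)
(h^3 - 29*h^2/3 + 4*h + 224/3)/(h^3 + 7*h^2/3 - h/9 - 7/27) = 9*(h^2 - 12*h + 32)/(9*h^2 - 1)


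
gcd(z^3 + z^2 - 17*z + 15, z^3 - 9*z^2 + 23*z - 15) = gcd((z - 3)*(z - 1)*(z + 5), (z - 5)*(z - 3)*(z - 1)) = z^2 - 4*z + 3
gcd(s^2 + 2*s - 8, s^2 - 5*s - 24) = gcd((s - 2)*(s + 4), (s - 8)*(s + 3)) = 1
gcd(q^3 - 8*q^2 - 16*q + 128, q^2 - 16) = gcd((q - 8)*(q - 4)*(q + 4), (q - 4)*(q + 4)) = q^2 - 16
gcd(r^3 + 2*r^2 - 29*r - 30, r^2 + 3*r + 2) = r + 1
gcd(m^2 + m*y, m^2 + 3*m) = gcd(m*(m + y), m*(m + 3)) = m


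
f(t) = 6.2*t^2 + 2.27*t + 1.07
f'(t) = 12.4*t + 2.27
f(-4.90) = 138.81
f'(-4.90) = -58.49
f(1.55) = 19.48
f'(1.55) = 21.49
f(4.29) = 124.91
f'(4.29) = 55.47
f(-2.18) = 25.59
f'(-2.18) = -24.76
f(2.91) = 60.18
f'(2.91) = 38.35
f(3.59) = 89.13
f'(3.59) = 46.79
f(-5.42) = 170.90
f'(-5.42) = -64.94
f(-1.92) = 19.57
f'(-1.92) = -21.54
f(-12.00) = 866.63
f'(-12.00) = -146.53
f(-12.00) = 866.63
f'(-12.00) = -146.53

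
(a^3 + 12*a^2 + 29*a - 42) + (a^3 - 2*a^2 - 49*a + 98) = 2*a^3 + 10*a^2 - 20*a + 56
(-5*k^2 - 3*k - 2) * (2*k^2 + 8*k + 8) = -10*k^4 - 46*k^3 - 68*k^2 - 40*k - 16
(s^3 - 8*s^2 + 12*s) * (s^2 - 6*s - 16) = s^5 - 14*s^4 + 44*s^3 + 56*s^2 - 192*s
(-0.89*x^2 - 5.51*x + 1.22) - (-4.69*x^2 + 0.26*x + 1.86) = 3.8*x^2 - 5.77*x - 0.64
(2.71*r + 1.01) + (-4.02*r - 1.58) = -1.31*r - 0.57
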